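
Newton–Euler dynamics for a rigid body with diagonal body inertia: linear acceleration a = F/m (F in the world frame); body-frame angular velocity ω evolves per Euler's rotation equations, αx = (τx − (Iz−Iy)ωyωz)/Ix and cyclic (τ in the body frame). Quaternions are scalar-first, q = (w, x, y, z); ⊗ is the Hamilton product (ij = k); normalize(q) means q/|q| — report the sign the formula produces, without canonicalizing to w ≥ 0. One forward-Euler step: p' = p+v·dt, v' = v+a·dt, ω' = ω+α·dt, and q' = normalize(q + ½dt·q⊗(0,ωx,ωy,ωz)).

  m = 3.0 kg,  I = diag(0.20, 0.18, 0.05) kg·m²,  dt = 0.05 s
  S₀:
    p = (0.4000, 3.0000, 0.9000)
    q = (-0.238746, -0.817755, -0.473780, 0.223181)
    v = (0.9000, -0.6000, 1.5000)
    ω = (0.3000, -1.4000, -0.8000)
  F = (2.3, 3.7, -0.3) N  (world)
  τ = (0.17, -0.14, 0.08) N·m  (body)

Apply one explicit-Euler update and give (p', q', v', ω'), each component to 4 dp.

ω×(Iω) gyroscopic = (-0.1456, -0.0360, 0.0084)
α = I⁻¹(τ − ω×Iω) = (1.5780, -0.5778, 1.4320)
new body rate ω' = (0.3789, -1.4289, -0.7284)
2q̇ = q⊗(0,ω) = (-0.2394207, 0.6198536, -0.2530053, 1.4779878)
q' = normalize(q + ½dt·q⊗(0,ω)) = (-0.2445, -0.8016, -0.4797, 0.2599)
a = F/m = (0.7667, 1.2333, -0.1000)
p' = p + v·dt = (0.4450, 2.9700, 0.9750)
v' = v + a·dt = (0.9383, -0.5383, 1.4950)

p' = (0.4450, 2.9700, 0.9750)
q' = (-0.2445, -0.8016, -0.4797, 0.2599)
v' = (0.9383, -0.5383, 1.4950)
ω' = (0.3789, -1.4289, -0.7284)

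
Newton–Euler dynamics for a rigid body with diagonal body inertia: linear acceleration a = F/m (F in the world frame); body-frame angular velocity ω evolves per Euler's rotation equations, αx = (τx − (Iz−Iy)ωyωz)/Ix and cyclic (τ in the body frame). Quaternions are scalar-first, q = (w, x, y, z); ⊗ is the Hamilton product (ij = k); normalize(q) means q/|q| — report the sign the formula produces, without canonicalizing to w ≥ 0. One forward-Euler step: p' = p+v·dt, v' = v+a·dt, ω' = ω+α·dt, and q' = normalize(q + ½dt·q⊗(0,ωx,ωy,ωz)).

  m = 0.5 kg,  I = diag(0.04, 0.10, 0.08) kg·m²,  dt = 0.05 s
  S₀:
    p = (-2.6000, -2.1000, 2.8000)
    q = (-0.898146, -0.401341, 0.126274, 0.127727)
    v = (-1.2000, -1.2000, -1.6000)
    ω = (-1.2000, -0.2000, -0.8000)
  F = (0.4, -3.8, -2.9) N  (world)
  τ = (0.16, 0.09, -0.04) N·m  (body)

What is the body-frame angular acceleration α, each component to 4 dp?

ω×(Iω) gyroscopic = (-0.0032, -0.0384, 0.0144)
angular accel α = (4.0800, 1.2840, -0.6800)

α = (4.0800, 1.2840, -0.6800)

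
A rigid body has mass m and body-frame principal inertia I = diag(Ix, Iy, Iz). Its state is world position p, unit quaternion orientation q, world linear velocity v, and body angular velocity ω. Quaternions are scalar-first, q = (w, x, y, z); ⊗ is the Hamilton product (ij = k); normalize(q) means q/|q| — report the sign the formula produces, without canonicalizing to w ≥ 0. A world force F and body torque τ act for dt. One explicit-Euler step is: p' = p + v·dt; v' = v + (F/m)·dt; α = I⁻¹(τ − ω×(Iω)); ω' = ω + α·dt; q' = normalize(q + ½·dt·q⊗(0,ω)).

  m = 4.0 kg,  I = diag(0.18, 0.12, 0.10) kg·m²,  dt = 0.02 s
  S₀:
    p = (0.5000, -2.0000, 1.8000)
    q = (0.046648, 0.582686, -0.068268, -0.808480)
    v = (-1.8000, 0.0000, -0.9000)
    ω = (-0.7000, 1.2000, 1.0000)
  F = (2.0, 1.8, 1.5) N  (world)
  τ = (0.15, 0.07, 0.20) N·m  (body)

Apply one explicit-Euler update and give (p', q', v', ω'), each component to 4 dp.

α = I⁻¹(τ − ω×Iω) = (0.9667, 1.0500, 1.4960)
ω + α·dt = (-0.6807, 1.2210, 1.0299)
Hamilton product q⊗(0,ω) = (1.2982818, 0.8692544, 0.0392276, 0.6980836)
q + ½dt·q⊗(0,ω), renormalized = (0.0596, 0.5913, -0.0679, -0.8014)
p' = p + v·dt = (0.4640, -2.0000, 1.7820)
v + (F/m)dt = (-1.7900, 0.0090, -0.8925)

p' = (0.4640, -2.0000, 1.7820)
q' = (0.0596, 0.5913, -0.0679, -0.8014)
v' = (-1.7900, 0.0090, -0.8925)
ω' = (-0.6807, 1.2210, 1.0299)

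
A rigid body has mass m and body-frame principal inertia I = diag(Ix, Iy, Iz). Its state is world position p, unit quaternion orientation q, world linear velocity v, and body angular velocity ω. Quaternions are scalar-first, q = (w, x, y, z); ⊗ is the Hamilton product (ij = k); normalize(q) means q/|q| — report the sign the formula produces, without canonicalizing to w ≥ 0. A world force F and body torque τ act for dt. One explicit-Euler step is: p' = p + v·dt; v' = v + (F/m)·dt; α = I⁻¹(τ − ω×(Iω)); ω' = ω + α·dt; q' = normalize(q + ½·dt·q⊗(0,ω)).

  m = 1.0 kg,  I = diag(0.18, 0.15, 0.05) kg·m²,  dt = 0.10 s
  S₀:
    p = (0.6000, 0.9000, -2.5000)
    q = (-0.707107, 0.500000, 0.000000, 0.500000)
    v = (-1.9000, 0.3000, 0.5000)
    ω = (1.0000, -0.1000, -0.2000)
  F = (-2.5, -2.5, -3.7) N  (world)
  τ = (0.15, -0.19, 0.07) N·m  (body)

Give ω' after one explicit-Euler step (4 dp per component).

precession coupling ω×(Iω) = (-0.0020, -0.0260, 0.0030)
(τ − ω×Iω)/I = (0.8444, -1.0933, 1.3400)
ω + α·dt = (1.0844, -0.2093, -0.0660)

ω' = (1.0844, -0.2093, -0.0660)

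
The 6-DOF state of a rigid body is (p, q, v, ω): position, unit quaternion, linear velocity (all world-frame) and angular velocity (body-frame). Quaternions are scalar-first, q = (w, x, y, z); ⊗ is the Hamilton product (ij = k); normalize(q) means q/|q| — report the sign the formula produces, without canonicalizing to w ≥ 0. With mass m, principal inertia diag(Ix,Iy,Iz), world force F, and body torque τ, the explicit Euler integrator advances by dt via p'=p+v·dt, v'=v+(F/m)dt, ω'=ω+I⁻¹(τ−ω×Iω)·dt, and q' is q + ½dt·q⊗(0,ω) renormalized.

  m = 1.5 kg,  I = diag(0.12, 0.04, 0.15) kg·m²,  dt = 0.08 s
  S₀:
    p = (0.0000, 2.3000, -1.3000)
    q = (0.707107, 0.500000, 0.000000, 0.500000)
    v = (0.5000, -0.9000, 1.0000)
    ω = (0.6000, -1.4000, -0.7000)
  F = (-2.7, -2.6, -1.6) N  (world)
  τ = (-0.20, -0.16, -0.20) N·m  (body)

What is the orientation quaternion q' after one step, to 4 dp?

q' = (0.7075, 0.5437, -0.0136, 0.4512)

2q̇ = q⊗(0,ω) = (0.0500000, 1.1242642, -0.3399498, -1.1949749)
q' = normalize(q + ½dt·q⊗(0,ω)) = (0.7075, 0.5437, -0.0136, 0.4512)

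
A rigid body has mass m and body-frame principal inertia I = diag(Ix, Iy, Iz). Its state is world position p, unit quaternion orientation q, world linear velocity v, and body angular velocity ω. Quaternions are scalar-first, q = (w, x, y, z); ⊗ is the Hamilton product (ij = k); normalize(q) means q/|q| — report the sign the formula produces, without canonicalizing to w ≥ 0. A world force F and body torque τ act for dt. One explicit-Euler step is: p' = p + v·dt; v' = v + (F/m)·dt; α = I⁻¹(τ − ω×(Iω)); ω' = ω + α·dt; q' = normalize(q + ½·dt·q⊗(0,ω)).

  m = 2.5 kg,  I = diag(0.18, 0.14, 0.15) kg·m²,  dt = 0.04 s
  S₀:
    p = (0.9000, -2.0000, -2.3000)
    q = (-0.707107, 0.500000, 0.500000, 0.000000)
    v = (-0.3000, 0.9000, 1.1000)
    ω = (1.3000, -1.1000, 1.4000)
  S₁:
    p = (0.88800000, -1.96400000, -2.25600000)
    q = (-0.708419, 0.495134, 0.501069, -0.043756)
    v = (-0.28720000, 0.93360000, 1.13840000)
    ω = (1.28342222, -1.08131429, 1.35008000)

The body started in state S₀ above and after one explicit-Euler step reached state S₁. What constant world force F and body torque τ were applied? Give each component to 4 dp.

ω₁ − ω₀ = (-0.01657778, 0.01868571, -0.04992000)
gyro term ω₀×Iω₀ = (-0.0154, 0.0546, 0.0572)
τ = I·(Δω/dt) + ω₀×(Iω₀) = (-0.0900, 0.1200, -0.1300)
velocity change Δv = (0.01280000, 0.03360000, 0.03840000)
m·(v₁−v₀)/dt = (0.8000, 2.1000, 2.4000)

F = (0.8000, 2.1000, 2.4000)
τ = (-0.0900, 0.1200, -0.1300)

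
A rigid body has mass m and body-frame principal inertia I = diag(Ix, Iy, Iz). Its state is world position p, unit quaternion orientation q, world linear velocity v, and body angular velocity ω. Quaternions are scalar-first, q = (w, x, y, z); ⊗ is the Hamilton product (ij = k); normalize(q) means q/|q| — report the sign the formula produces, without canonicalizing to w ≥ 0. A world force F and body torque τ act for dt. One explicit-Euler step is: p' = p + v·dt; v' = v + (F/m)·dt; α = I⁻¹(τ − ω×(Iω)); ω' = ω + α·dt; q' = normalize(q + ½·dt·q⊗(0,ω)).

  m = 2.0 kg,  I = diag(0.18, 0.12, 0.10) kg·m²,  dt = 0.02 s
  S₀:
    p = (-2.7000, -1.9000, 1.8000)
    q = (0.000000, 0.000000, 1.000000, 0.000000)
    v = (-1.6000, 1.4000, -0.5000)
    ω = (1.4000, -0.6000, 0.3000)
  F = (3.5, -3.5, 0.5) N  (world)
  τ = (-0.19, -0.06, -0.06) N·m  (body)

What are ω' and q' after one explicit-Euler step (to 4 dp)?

gyro term ω×Iω = (0.0036, 0.0336, 0.0504)
(τ − ω×Iω)/I = (-1.0756, -0.7800, -1.1040)
new body rate ω' = (1.3785, -0.6156, 0.2779)
2q̇ = q⊗(0,ω) = (0.6000000, 0.3000000, 0.0000000, -1.4000000)
updated quaternion q' = (0.0060, 0.0030, 0.9999, -0.0140)

ω' = (1.3785, -0.6156, 0.2779)
q' = (0.0060, 0.0030, 0.9999, -0.0140)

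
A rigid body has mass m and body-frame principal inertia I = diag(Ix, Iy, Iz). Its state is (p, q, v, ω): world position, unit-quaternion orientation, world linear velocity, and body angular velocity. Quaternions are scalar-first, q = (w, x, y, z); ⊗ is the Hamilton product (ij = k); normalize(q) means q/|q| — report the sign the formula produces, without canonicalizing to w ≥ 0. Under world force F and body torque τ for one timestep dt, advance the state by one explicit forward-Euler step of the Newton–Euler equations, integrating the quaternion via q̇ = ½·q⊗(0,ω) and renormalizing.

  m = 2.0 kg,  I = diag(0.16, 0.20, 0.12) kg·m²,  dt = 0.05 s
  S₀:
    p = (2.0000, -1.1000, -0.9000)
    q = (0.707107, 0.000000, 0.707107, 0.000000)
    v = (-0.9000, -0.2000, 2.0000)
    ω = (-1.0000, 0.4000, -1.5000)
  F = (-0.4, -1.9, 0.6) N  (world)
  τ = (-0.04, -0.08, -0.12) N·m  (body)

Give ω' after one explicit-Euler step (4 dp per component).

ω×(Iω) gyroscopic = (0.0480, 0.0600, -0.0160)
(τ − ω×Iω)/I = (-0.5500, -0.7000, -0.8667)
ω' = ω + α·dt = (-1.0275, 0.3650, -1.5433)

ω' = (-1.0275, 0.3650, -1.5433)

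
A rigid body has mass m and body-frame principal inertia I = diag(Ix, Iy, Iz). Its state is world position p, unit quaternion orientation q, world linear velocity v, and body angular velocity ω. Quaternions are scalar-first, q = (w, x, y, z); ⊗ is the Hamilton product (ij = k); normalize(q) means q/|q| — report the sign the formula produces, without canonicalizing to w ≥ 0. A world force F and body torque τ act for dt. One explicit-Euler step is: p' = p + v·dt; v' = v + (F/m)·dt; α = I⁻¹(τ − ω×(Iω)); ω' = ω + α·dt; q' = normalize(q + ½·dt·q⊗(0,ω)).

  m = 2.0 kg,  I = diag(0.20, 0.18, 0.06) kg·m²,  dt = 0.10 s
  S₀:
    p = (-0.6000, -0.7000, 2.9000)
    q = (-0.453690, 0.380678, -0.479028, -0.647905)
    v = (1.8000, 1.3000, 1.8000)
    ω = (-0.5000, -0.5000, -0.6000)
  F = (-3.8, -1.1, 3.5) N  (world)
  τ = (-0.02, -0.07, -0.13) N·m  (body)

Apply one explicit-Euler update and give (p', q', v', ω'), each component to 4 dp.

p' = (-0.4200, -0.5700, 3.0800)
q' = (-0.4751, 0.3898, -0.4396, -0.6551)
v' = (1.6100, 1.2450, 1.9750)
ω' = (-0.4920, -0.5622, -0.8083)

p + v·dt = (-0.4200, -0.5700, 3.0800)
new velocity v' = (1.6100, 1.2450, 1.9750)
angular accel α = (0.0800, -0.6222, -2.0833)
ω + α·dt = (-0.4920, -0.5622, -0.8083)
Hamilton product q⊗(0,ω) = (-0.4379180, 0.1903093, 0.7792043, -0.1576390)
q' = normalize(q + ½dt·q⊗(0,ω)) = (-0.4751, 0.3898, -0.4396, -0.6551)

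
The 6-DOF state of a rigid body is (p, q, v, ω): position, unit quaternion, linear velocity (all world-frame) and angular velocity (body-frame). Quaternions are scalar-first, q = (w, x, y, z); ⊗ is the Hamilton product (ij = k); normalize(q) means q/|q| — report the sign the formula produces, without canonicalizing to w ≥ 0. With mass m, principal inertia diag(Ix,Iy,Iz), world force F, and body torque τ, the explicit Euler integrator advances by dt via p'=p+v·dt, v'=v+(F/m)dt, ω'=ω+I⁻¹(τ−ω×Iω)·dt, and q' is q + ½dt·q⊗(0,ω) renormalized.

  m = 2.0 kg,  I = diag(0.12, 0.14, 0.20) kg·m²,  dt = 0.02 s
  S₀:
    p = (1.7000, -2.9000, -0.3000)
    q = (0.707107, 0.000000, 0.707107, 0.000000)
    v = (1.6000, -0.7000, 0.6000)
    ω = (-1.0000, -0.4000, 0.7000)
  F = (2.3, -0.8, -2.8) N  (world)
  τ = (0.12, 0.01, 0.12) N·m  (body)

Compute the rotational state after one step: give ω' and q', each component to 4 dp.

ω' = (-0.9772, -0.4066, 0.7112)
q' = (0.7099, -0.0021, 0.7042, 0.0120)

α = I⁻¹(τ − ω×Iω) = (1.1400, -0.3286, 0.5600)
ω' = ω + α·dt = (-0.9772, -0.4066, 0.7112)
2q̇ = q⊗(0,ω) = (0.2828428, -0.2121321, -0.2828428, 1.2020819)
q + ½dt·q⊗(0,ω), renormalized = (0.7099, -0.0021, 0.7042, 0.0120)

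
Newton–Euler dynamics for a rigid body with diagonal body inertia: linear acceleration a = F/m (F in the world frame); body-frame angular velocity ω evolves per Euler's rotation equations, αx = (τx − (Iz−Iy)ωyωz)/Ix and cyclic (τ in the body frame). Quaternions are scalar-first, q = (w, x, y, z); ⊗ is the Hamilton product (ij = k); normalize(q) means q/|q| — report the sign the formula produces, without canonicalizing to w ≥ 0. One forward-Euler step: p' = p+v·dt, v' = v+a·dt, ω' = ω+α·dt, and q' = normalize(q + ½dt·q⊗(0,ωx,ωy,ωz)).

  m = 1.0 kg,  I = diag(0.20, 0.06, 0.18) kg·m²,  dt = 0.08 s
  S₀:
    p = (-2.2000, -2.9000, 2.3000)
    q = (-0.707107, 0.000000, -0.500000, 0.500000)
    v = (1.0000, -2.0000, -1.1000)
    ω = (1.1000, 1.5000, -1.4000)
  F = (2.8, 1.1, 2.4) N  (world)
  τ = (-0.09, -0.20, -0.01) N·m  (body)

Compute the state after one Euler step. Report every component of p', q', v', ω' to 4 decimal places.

(τ − ω×Iω)/I = (0.8100, -2.8200, 1.2278)
new body rate ω' = (1.1648, 1.2744, -1.3018)
2q̇ = q⊗(0,ω) = (1.4500000, -0.8278177, -0.5106605, 1.5399498)
q + ½dt·q⊗(0,ω), renormalized = (-0.6463, -0.0330, -0.5182, 0.5592)
p + v·dt = (-2.1200, -3.0600, 2.2120)
v + (F/m)dt = (1.2240, -1.9120, -0.9080)

p' = (-2.1200, -3.0600, 2.2120)
q' = (-0.6463, -0.0330, -0.5182, 0.5592)
v' = (1.2240, -1.9120, -0.9080)
ω' = (1.1648, 1.2744, -1.3018)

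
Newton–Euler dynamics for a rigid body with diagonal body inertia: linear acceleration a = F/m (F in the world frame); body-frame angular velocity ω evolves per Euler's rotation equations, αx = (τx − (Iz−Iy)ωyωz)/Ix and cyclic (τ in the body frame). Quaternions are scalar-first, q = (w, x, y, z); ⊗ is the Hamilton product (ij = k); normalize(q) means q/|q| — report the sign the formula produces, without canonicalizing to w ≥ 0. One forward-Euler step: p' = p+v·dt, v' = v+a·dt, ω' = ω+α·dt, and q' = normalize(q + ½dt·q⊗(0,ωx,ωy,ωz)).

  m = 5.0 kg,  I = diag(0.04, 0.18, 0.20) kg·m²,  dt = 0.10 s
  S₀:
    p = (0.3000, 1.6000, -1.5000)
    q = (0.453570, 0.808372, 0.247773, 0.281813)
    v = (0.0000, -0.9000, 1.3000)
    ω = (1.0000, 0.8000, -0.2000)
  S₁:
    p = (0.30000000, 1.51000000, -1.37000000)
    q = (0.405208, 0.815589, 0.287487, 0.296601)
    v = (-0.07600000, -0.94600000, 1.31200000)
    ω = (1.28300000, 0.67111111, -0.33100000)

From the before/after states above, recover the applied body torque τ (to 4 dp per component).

Δω = ω₁−ω₀ = (0.28300000, -0.12888889, -0.13100000)
τ = I·(Δω/dt) + ω₀×(Iω₀) = (0.1100, -0.2000, -0.1500)

τ = (0.1100, -0.2000, -0.1500)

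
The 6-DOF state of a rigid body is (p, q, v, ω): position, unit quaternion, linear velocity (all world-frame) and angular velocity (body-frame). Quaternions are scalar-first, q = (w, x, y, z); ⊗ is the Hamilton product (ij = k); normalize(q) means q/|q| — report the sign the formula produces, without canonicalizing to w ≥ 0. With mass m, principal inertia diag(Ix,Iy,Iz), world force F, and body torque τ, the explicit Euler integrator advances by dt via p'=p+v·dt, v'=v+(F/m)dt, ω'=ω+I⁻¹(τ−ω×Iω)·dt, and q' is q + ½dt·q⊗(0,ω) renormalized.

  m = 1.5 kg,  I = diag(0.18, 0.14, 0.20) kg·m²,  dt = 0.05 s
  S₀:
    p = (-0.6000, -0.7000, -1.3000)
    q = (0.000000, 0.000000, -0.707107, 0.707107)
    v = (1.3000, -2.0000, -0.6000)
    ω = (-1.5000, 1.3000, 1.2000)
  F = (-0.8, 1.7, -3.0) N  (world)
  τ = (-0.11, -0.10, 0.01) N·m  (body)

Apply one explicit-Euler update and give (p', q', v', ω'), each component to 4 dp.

p' = (-0.5350, -0.8000, -1.3300)
q' = (0.0018, -0.0441, -0.7324, 0.6794)
v' = (1.2733, -1.9433, -0.7000)
ω' = (-1.5566, 1.2514, 1.1830)

angular accel α = (-1.1311, -0.9714, -0.3400)
new body rate ω' = (-1.5566, 1.2514, 1.1830)
2q̇ = q⊗(0,ω) = (0.0707107, -1.7677675, -1.0606605, -1.0606605)
updated quaternion q' = (0.0018, -0.0441, -0.7324, 0.6794)
a = F/m = (-0.5333, 1.1333, -2.0000)
new position p' = (-0.5350, -0.8000, -1.3300)
v + (F/m)dt = (1.2733, -1.9433, -0.7000)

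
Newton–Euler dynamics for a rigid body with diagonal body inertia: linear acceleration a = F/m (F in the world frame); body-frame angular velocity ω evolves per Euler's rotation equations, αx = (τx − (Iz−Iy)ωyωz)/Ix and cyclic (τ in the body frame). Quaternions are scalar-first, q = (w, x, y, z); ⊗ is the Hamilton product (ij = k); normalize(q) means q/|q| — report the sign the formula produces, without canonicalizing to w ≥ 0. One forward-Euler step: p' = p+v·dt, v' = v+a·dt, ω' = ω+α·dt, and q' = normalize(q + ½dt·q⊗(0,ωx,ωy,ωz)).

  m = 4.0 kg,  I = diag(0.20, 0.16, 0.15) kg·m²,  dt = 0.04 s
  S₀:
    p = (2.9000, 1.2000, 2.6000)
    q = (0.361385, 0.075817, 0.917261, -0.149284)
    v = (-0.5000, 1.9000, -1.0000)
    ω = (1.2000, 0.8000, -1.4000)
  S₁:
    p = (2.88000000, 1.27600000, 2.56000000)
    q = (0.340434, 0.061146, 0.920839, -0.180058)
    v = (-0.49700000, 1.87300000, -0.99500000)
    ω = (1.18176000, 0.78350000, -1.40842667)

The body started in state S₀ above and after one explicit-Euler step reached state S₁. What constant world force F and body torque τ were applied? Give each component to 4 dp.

Δω = ω₁−ω₀ = (-0.01824000, -0.01650000, -0.00842667)
ω₀×(Iω₀) = (0.0112, -0.0840, -0.0384)
τ = I·(Δω/dt) + ω₀×(Iω₀) = (-0.0800, -0.1500, -0.0700)
Δv = v₁−v₀ = (0.00300000, -0.02700000, 0.00500000)
applied force F = (0.3000, -2.7000, 0.5000)

F = (0.3000, -2.7000, 0.5000)
τ = (-0.0800, -0.1500, -0.0700)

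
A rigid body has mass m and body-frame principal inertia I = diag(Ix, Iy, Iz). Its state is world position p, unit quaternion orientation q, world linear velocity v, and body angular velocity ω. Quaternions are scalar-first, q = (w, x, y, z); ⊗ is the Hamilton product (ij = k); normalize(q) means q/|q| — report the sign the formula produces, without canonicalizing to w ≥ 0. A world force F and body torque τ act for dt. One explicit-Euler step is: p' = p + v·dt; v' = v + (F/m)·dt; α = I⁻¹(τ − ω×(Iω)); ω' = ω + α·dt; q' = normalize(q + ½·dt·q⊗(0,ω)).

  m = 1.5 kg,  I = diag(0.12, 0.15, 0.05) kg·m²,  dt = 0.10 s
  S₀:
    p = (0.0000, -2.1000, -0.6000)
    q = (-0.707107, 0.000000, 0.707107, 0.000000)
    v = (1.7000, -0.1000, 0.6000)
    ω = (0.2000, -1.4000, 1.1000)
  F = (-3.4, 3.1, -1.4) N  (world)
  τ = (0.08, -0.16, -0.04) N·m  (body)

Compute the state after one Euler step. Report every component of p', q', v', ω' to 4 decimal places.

p' = (0.1700, -2.1100, -0.5400)
q' = (-0.6550, 0.0317, 0.7536, -0.0458)
v' = (1.4733, 0.1067, 0.5067)
ω' = (0.1383, -1.5169, 1.0368)

linear accel F/m = (-2.2667, 2.0667, -0.9333)
p + v·dt = (0.1700, -2.1100, -0.5400)
v' = v + a·dt = (1.4733, 0.1067, 0.5067)
ω×(Iω) gyroscopic = (0.1540, 0.0154, -0.0084)
(τ − ω×Iω)/I = (-0.6167, -1.1693, -0.6320)
ω' = ω + α·dt = (0.1383, -1.5169, 1.0368)
q⊗(0,ω) = (0.9899498, 0.6363963, 0.9899498, -0.9192391)
q + ½dt·q⊗(0,ω), renormalized = (-0.6550, 0.0317, 0.7536, -0.0458)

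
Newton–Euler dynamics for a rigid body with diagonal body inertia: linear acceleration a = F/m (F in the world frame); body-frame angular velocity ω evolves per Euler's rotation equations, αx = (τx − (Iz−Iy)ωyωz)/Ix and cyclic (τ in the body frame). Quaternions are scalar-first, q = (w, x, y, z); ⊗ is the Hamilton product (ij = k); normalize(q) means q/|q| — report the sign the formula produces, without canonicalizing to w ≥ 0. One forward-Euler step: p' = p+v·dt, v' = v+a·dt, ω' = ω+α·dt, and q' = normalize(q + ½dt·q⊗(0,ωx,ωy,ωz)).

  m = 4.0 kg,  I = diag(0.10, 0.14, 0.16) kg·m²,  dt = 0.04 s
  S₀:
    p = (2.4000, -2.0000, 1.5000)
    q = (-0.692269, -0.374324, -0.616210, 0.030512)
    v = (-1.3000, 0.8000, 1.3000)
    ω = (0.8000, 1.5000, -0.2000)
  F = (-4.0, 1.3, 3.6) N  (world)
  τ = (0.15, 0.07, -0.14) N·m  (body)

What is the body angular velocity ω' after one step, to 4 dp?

precession coupling ω×(Iω) = (-0.0060, 0.0096, 0.0480)
α = I⁻¹(τ − ω×Iω) = (1.5600, 0.4314, -1.1750)
ω' = ω + α·dt = (0.8624, 1.5173, -0.2470)

ω' = (0.8624, 1.5173, -0.2470)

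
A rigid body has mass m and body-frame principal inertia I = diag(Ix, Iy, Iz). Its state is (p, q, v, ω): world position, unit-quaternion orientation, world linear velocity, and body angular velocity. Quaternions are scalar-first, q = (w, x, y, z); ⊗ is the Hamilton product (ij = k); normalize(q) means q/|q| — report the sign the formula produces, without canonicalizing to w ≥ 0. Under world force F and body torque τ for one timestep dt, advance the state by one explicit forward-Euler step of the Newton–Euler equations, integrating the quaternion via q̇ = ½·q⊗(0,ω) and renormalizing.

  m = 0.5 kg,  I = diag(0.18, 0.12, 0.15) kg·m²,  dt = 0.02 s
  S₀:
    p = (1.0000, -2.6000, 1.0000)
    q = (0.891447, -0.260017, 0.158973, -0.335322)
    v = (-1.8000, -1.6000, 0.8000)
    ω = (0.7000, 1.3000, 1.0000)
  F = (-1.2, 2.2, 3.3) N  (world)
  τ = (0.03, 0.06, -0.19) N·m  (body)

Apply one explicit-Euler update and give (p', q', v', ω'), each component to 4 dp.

α = I⁻¹(τ − ω×Iω) = (-0.0500, 0.3250, -0.9027)
new body rate ω' = (0.6990, 1.3065, 0.9819)
Hamilton product q⊗(0,ω) = (0.3106690, 1.2189045, 1.1841727, 0.4421438)
updated quaternion q' = (0.8944, -0.2478, 0.1708, -0.3308)
p' = p + v·dt = (0.9640, -2.6320, 1.0160)
v' = v + a·dt = (-1.8480, -1.5120, 0.9320)

p' = (0.9640, -2.6320, 1.0160)
q' = (0.8944, -0.2478, 0.1708, -0.3308)
v' = (-1.8480, -1.5120, 0.9320)
ω' = (0.6990, 1.3065, 0.9819)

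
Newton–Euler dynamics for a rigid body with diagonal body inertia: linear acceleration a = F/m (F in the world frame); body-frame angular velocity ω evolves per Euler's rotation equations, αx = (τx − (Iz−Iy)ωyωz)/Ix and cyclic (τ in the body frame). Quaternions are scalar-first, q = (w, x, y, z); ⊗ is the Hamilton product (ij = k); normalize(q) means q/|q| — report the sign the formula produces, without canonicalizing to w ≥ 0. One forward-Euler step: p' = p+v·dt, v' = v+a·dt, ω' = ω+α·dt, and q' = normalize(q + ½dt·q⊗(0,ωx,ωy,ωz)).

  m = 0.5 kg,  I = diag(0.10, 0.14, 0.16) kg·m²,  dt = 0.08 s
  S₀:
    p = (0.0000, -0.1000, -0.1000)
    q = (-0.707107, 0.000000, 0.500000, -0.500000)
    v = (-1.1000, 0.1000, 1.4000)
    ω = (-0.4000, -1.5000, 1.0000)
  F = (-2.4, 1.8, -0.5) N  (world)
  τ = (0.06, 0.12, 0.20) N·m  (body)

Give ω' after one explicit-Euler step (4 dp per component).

ω' = (-0.3280, -1.4451, 1.0880)

α = I⁻¹(τ − ω×Iω) = (0.9000, 0.6857, 1.1000)
new body rate ω' = (-0.3280, -1.4451, 1.0880)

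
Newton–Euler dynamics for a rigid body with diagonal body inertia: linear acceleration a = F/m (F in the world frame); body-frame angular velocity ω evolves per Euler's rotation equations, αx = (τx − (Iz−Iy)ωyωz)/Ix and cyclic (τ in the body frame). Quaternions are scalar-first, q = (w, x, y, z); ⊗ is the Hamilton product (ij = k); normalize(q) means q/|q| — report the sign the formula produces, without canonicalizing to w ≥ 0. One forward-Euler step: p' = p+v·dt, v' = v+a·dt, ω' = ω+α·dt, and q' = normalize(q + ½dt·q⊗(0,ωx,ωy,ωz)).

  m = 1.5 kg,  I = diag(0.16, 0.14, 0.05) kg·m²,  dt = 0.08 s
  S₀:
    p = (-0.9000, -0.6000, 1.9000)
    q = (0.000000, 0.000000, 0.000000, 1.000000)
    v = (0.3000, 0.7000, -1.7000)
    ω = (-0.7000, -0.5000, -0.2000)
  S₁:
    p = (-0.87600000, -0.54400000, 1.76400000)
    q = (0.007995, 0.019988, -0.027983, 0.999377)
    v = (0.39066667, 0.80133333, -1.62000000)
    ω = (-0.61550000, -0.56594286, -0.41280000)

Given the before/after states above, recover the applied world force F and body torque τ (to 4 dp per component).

F = (1.7000, 1.9000, 1.5000)
τ = (0.1600, -0.1000, -0.1400)

velocity change Δv = (0.09066667, 0.10133333, 0.08000000)
m·(v₁−v₀)/dt = (1.7000, 1.9000, 1.5000)
Δω = ω₁−ω₀ = (0.08450000, -0.06594286, -0.21280000)
ω₀×(Iω₀) = (-0.0090, 0.0154, -0.0070)
τ = I·(Δω/dt) + ω₀×(Iω₀) = (0.1600, -0.1000, -0.1400)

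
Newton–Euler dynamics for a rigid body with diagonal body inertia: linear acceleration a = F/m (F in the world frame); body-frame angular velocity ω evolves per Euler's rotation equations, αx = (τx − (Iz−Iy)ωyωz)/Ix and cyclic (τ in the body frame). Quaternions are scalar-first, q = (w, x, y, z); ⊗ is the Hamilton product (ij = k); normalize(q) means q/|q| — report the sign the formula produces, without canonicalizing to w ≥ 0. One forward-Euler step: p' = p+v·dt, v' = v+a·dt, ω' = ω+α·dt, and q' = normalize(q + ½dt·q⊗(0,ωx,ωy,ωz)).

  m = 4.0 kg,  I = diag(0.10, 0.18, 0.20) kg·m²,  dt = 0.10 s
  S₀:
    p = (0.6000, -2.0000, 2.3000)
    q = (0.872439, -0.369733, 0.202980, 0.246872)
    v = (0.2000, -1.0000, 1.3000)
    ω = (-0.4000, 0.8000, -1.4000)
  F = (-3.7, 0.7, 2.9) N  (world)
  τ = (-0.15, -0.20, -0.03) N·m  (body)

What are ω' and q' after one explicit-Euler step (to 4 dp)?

ω' = (-0.5276, 0.7200, -1.4022)
q' = (0.8712, -0.4099, 0.2063, 0.1745)

ω×(Iω) gyroscopic = (-0.0224, -0.0560, -0.0256)
(τ − ω×Iω)/I = (-1.2760, -0.8000, -0.0220)
new body rate ω' = (-0.5276, 0.7200, -1.4022)
2q̇ = q⊗(0,ω) = (0.0353436, -0.8306452, 0.0815762, -1.4360090)
q' = normalize(q + ½dt·q⊗(0,ω)) = (0.8712, -0.4099, 0.2063, 0.1745)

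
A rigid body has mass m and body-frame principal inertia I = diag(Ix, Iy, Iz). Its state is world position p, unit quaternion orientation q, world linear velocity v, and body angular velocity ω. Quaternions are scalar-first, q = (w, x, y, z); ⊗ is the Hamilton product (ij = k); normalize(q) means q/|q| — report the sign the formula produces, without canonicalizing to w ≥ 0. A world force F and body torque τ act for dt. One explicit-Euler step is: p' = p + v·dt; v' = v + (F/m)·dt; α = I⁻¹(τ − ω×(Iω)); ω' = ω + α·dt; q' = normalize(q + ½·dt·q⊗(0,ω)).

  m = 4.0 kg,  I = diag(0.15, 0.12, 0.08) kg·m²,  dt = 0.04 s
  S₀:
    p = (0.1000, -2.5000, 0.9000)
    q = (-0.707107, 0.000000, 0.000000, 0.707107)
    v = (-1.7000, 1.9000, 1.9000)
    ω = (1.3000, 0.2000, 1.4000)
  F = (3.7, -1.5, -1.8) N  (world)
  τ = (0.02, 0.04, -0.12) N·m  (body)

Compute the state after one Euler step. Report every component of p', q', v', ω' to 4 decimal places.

p' = (0.0320, -2.4240, 0.9760)
q' = (-0.7264, -0.0212, 0.0155, 0.6868)
v' = (-1.6630, 1.8850, 1.8820)
ω' = (1.3083, 0.1709, 1.3439)

(τ − ω×Iω)/I = (0.2080, -0.7283, -1.4025)
new body rate ω' = (1.3083, 0.1709, 1.3439)
2q̇ = q⊗(0,ω) = (-0.9899498, -1.0606605, 0.7778177, -0.9899498)
updated quaternion q' = (-0.7264, -0.0212, 0.0155, 0.6868)
p' = p + v·dt = (0.0320, -2.4240, 0.9760)
v + (F/m)dt = (-1.6630, 1.8850, 1.8820)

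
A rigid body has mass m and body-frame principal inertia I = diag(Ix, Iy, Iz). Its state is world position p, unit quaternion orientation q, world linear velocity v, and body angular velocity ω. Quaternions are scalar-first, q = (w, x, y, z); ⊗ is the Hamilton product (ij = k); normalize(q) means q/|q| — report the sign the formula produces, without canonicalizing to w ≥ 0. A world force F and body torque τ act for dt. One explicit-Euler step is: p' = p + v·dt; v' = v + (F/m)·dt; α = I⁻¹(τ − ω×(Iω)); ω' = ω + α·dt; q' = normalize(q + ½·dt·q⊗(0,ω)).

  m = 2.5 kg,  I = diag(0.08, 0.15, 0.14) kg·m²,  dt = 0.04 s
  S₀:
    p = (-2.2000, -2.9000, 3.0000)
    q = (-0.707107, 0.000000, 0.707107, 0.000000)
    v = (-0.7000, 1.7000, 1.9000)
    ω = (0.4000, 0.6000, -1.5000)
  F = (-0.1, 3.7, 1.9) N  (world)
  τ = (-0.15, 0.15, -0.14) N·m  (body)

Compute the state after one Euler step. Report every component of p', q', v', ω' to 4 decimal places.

angular accel α = (-1.9875, 0.7600, -1.1200)
new body rate ω' = (0.3205, 0.6304, -1.5448)
q⊗(0,ω) = (-0.4242642, -1.3435033, -0.4242642, 0.7778177)
updated quaternion q' = (-0.7152, -0.0269, 0.6982, 0.0155)
p + v·dt = (-2.2280, -2.8320, 3.0760)
v' = v + a·dt = (-0.7016, 1.7592, 1.9304)

p' = (-2.2280, -2.8320, 3.0760)
q' = (-0.7152, -0.0269, 0.6982, 0.0155)
v' = (-0.7016, 1.7592, 1.9304)
ω' = (0.3205, 0.6304, -1.5448)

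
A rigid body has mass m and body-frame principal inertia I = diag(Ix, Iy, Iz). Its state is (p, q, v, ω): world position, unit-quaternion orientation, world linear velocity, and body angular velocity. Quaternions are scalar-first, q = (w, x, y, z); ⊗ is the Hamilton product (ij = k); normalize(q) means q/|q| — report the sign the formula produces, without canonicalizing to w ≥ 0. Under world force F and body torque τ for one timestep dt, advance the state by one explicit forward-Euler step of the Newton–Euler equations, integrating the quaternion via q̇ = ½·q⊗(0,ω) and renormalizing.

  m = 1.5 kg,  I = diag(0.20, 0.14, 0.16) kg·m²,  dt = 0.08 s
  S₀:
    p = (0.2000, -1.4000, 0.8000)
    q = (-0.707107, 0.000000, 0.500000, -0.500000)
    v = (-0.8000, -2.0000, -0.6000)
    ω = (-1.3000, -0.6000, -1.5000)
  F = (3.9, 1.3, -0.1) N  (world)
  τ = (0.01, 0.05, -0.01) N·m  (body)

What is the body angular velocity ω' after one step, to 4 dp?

ω' = (-1.3032, -0.6160, -1.4816)

gyro term ω×Iω = (0.0180, 0.0780, -0.0468)
α = I⁻¹(τ − ω×Iω) = (-0.0400, -0.2000, 0.2300)
new body rate ω' = (-1.3032, -0.6160, -1.4816)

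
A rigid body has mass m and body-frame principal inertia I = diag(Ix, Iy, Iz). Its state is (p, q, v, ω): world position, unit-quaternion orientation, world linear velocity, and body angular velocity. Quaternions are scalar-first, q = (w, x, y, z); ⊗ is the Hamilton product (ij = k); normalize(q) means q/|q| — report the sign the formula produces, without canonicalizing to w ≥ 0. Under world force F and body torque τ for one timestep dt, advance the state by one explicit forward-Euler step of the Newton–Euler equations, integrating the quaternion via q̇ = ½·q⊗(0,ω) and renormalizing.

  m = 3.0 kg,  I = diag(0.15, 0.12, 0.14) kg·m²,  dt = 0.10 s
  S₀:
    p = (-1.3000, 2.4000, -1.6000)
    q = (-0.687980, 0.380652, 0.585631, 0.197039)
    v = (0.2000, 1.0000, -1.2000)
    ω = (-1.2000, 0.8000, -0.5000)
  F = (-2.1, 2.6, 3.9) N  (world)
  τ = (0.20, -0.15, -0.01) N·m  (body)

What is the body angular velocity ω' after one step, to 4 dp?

precession coupling ω×(Iω) = (-0.0080, 0.0060, 0.0288)
α = I⁻¹(τ − ω×Iω) = (1.3867, -1.3000, -0.2771)
ω + α·dt = (-1.0613, 0.6700, -0.5277)

ω' = (-1.0613, 0.6700, -0.5277)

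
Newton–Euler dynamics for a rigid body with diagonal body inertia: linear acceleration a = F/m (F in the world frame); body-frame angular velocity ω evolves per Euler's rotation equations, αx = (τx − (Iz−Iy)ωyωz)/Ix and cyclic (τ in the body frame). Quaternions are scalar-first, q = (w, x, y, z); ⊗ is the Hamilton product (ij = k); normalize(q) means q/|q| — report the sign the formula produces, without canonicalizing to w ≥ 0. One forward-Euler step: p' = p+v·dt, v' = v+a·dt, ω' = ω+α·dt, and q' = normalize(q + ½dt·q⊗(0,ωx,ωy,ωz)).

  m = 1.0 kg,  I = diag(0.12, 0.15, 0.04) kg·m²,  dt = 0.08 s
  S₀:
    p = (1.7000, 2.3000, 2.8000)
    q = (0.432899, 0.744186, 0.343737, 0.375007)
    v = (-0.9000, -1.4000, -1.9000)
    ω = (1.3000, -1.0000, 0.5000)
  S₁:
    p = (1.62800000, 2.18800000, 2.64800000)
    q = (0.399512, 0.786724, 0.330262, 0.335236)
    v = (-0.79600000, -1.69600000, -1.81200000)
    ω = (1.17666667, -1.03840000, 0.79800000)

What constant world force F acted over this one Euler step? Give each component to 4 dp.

velocity change Δv = (0.10400000, -0.29600000, 0.08800000)
applied force F = (1.3000, -3.7000, 1.1000)

F = (1.3000, -3.7000, 1.1000)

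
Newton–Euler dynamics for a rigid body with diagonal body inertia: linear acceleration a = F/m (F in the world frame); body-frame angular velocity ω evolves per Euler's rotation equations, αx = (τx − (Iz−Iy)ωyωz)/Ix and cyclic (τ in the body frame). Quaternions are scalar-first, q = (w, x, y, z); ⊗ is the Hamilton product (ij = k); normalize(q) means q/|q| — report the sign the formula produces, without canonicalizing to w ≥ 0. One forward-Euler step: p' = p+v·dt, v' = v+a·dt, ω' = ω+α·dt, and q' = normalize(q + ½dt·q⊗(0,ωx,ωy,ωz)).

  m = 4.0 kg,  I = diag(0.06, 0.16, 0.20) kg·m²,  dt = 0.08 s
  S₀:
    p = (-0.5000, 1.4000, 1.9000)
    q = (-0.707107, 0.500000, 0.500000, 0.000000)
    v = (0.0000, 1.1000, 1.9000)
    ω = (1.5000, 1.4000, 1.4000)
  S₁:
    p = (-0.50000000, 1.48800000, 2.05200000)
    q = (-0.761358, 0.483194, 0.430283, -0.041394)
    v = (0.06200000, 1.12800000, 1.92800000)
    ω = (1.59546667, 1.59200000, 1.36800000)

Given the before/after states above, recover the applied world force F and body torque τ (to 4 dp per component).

Δv = v₁−v₀ = (0.06200000, 0.02800000, 0.02800000)
m·(v₁−v₀)/dt = (3.1000, 1.4000, 1.4000)
rate change Δω = (0.09546667, 0.19200000, -0.03200000)
ω₀×(Iω₀) = (0.0784, -0.2940, 0.2100)
I·α + gyro = (0.1500, 0.0900, 0.1300)

F = (3.1000, 1.4000, 1.4000)
τ = (0.1500, 0.0900, 0.1300)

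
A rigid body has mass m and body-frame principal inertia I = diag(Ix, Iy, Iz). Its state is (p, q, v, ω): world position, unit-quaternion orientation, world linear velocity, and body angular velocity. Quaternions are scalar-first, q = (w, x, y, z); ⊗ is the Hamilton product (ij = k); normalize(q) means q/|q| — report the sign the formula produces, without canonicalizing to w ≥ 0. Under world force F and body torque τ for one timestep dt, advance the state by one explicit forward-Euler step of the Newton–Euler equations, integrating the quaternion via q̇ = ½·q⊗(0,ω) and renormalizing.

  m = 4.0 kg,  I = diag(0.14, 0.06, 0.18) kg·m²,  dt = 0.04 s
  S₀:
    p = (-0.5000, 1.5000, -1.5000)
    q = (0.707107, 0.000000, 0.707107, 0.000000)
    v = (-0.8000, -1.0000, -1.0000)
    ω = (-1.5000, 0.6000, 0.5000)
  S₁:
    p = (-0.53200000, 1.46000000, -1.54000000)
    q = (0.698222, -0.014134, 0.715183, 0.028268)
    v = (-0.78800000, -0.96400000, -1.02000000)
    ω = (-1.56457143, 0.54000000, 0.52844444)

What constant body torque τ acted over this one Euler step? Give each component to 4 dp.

rate change Δω = (-0.06457143, -0.06000000, 0.02844444)
precession coupling = (0.0360, 0.0300, 0.0720)
τ = I·(Δω/dt) + ω₀×(Iω₀) = (-0.1900, -0.0600, 0.2000)

τ = (-0.1900, -0.0600, 0.2000)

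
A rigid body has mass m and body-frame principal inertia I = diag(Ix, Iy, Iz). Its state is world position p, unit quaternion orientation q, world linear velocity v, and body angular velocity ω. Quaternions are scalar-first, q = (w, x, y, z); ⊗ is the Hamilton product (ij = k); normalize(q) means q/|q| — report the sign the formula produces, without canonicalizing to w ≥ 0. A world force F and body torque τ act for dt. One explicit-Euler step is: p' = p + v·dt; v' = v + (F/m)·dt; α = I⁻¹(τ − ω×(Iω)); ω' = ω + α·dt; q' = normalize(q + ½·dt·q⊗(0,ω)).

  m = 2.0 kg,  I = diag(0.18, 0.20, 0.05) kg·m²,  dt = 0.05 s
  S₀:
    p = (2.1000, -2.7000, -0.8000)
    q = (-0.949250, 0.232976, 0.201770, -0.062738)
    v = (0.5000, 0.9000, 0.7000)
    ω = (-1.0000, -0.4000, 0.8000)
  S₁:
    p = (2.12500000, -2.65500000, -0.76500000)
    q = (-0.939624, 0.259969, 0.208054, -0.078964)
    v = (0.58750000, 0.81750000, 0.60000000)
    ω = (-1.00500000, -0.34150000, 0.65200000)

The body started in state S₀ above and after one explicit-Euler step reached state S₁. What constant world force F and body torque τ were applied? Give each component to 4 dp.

Δω = ω₁−ω₀ = (-0.00500000, 0.05850000, -0.14800000)
gyro term ω₀×Iω₀ = (0.0480, -0.1040, 0.0080)
applied torque τ = (0.0300, 0.1300, -0.1400)
Δv = v₁−v₀ = (0.08750000, -0.08250000, -0.10000000)
applied force F = (3.5000, -3.3000, -4.0000)

F = (3.5000, -3.3000, -4.0000)
τ = (0.0300, 0.1300, -0.1400)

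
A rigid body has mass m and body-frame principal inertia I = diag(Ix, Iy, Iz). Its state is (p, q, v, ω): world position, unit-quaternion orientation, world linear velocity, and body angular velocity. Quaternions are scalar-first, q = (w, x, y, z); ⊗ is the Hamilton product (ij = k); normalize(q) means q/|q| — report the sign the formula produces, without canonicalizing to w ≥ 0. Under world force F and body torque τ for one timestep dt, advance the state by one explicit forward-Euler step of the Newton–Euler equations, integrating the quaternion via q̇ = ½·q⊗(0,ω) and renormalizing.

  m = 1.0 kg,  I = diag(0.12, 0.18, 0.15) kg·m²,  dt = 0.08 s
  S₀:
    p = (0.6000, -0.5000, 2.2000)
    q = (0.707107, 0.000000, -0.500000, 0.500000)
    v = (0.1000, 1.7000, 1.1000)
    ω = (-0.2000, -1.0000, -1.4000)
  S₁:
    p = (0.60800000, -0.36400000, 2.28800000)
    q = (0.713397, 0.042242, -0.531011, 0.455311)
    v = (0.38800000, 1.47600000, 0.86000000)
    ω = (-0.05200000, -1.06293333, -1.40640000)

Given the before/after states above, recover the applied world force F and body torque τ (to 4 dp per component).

rate change Δω = (0.14800000, -0.06293333, -0.00640000)
precession coupling = (-0.0420, -0.0084, 0.0120)
applied torque τ = (0.1800, -0.1500, 0.0000)
Δv = v₁−v₀ = (0.28800000, -0.22400000, -0.24000000)
m·(v₁−v₀)/dt = (3.6000, -2.8000, -3.0000)

F = (3.6000, -2.8000, -3.0000)
τ = (0.1800, -0.1500, 0.0000)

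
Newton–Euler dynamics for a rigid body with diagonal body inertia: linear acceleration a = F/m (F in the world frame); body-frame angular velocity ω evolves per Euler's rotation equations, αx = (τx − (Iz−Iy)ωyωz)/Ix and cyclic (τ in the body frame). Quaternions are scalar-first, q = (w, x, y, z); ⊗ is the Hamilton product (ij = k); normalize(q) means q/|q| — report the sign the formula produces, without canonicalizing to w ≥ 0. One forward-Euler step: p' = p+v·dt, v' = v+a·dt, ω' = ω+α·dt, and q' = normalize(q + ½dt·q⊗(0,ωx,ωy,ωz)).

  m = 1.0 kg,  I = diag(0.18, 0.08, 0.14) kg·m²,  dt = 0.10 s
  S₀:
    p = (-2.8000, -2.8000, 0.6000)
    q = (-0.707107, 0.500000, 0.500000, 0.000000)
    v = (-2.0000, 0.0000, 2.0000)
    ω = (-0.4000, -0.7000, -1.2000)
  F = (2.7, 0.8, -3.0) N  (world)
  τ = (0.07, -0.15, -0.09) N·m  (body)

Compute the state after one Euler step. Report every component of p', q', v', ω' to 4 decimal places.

a = F/m = (2.7000, 0.8000, -3.0000)
p + v·dt = (-3.0000, -2.8000, 0.8000)
v + (F/m)dt = (-1.7300, 0.0800, 1.7000)
gyro term ω×Iω = (0.0504, 0.0192, -0.0280)
α = I⁻¹(τ − ω×Iω) = (0.1089, -2.1150, -0.4429)
ω' = ω + α·dt = (-0.3891, -0.9115, -1.2443)
2q̇ = q⊗(0,ω) = (0.5500000, -0.3171572, 1.0949749, 0.6985284)
q + ½dt·q⊗(0,ω), renormalized = (-0.6778, 0.4829, 0.5533, 0.0348)

p' = (-3.0000, -2.8000, 0.8000)
q' = (-0.6778, 0.4829, 0.5533, 0.0348)
v' = (-1.7300, 0.0800, 1.7000)
ω' = (-0.3891, -0.9115, -1.2443)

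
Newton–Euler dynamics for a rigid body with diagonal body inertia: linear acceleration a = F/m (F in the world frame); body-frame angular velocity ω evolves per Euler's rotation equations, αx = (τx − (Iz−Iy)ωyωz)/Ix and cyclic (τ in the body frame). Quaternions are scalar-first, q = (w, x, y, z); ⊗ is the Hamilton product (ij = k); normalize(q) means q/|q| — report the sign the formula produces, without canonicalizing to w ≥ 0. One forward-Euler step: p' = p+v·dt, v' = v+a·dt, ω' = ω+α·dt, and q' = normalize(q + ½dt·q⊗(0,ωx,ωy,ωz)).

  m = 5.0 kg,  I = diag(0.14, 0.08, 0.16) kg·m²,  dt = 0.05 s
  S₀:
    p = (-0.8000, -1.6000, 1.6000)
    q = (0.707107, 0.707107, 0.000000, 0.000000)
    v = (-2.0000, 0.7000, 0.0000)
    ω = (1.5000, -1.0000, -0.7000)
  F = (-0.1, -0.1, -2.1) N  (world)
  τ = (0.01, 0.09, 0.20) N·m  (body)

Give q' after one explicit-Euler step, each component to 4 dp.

Hamilton product q⊗(0,ω) = (-1.0606605, 1.0606605, -0.2121321, -1.2020819)
q + ½dt·q⊗(0,ω), renormalized = (0.6798, 0.7328, -0.0053, -0.0300)

q' = (0.6798, 0.7328, -0.0053, -0.0300)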